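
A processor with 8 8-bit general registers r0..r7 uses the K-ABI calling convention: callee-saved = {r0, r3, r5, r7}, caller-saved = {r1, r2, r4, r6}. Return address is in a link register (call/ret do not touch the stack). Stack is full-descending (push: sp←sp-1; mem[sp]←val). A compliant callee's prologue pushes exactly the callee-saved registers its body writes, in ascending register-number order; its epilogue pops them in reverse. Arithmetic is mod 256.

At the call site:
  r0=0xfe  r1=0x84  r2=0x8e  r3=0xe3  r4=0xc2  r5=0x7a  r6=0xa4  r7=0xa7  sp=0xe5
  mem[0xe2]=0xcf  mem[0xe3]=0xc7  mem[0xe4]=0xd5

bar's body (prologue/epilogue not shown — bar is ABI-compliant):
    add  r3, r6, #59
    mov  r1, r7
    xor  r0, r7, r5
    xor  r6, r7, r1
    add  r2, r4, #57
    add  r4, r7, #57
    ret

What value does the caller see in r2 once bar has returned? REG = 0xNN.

REG = 0xfb

prologue: push r0 → mem[0xe4]=0xfe, sp=0xe4
prologue: push r3 → mem[0xe3]=0xe3, sp=0xe3
body[0] add  r3, r6, #59 → r3=0xdf
body[1] mov  r1, r7 → r1=0xa7
body[2] xor  r0, r7, r5 → r0=0xdd
body[3] xor  r6, r7, r1 → r6=0x00
body[4] add  r2, r4, #57 → r2=0xfb
body[5] add  r4, r7, #57 → r4=0xe0
epilogue: pop r3=0xe3, sp=0xe4
epilogue: pop r0=0xfe, sp=0xe5
r2 is caller-saved → body value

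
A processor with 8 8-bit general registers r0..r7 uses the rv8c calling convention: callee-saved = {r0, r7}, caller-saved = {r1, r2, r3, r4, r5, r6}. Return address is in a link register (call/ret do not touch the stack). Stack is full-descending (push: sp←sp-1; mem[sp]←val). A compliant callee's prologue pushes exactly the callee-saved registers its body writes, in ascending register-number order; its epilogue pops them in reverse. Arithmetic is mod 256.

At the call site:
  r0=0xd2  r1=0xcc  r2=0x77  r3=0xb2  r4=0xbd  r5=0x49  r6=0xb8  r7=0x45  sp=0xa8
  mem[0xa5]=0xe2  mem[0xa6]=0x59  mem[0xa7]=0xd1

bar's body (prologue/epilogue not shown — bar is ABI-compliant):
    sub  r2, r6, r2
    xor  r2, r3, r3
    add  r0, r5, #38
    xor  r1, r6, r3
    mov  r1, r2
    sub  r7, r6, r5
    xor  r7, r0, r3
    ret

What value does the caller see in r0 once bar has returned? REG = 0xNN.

prologue: push r0 → mem[0xa7]=0xd2, sp=0xa7
prologue: push r7 → mem[0xa6]=0x45, sp=0xa6
body[0] sub  r2, r6, r2 → r2=0x41
body[1] xor  r2, r3, r3 → r2=0x00
body[2] add  r0, r5, #38 → r0=0x6f
body[3] xor  r1, r6, r3 → r1=0x0a
body[4] mov  r1, r2 → r1=0x00
body[5] sub  r7, r6, r5 → r7=0x6f
body[6] xor  r7, r0, r3 → r7=0xdd
epilogue: pop r7=0x45, sp=0xa7
epilogue: pop r0=0xd2, sp=0xa8
r0 is callee-saved → restored

REG = 0xd2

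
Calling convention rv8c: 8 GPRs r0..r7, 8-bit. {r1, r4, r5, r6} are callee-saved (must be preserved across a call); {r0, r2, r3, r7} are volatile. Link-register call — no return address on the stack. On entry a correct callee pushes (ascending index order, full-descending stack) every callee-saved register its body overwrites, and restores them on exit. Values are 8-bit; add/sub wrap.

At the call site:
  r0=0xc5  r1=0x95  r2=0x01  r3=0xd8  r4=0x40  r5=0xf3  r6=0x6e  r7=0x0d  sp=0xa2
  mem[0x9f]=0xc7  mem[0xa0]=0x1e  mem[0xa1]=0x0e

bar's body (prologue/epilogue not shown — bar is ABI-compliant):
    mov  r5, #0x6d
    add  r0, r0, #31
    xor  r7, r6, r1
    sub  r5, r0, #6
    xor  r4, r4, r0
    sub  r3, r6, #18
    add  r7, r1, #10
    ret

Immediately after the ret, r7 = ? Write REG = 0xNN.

prologue: push r4 → mem[0xa1]=0x40, sp=0xa1
prologue: push r5 → mem[0xa0]=0xf3, sp=0xa0
body[0] mov  r5, #0x6d → r5=0x6d
body[1] add  r0, r0, #31 → r0=0xe4
body[2] xor  r7, r6, r1 → r7=0xfb
body[3] sub  r5, r0, #6 → r5=0xde
body[4] xor  r4, r4, r0 → r4=0xa4
body[5] sub  r3, r6, #18 → r3=0x5c
body[6] add  r7, r1, #10 → r7=0x9f
epilogue: pop r5=0xf3, sp=0xa1
epilogue: pop r4=0x40, sp=0xa2
r7 is caller-saved → body value

REG = 0x9f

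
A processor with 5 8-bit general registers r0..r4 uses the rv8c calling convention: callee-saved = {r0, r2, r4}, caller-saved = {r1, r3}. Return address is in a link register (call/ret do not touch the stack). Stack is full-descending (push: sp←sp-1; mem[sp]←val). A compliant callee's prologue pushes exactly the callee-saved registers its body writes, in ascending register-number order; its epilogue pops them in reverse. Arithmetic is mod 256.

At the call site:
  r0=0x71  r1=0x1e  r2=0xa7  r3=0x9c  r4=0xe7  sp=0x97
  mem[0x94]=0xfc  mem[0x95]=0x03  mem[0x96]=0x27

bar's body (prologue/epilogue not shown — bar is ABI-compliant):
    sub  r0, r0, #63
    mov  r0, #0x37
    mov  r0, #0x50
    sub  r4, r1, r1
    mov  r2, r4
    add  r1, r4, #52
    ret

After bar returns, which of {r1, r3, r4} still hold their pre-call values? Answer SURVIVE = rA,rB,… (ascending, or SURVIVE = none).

SURVIVE = r3,r4

prologue: push r0 → mem[0x96]=0x71, sp=0x96
prologue: push r2 → mem[0x95]=0xa7, sp=0x95
prologue: push r4 → mem[0x94]=0xe7, sp=0x94
body[0] sub  r0, r0, #63 → r0=0x32
body[1] mov  r0, #0x37 → r0=0x37
body[2] mov  r0, #0x50 → r0=0x50
body[3] sub  r4, r1, r1 → r4=0x00
body[4] mov  r2, r4 → r2=0x00
body[5] add  r1, r4, #52 → r1=0x34
epilogue: pop r4=0xe7, sp=0x95
epilogue: pop r2=0xa7, sp=0x96
epilogue: pop r0=0x71, sp=0x97
r1: caller-saved, written=True
r3: caller-saved, written=False
r4: callee-saved, written=True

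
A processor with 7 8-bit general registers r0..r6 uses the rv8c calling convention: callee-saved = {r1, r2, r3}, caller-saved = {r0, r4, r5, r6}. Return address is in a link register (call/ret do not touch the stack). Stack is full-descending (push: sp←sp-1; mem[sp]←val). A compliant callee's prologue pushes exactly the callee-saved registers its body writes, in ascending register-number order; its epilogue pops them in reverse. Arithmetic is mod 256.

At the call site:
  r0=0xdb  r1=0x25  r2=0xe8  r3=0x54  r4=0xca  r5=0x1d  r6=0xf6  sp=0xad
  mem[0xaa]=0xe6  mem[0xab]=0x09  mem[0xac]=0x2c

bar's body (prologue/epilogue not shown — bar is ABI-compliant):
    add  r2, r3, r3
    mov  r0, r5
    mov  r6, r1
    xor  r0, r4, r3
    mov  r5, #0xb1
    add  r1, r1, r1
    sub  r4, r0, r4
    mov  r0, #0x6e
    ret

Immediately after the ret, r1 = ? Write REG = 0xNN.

prologue: push r1 -> mem[0xac]=0x25, sp=0xac
prologue: push r2 -> mem[0xab]=0xe8, sp=0xab
body[0] add  r2, r3, r3 -> r2=0xa8
body[1] mov  r0, r5 -> r0=0x1d
body[2] mov  r6, r1 -> r6=0x25
body[3] xor  r0, r4, r3 -> r0=0x9e
body[4] mov  r5, #0xb1 -> r5=0xb1
body[5] add  r1, r1, r1 -> r1=0x4a
body[6] sub  r4, r0, r4 -> r4=0xd4
body[7] mov  r0, #0x6e -> r0=0x6e
epilogue: pop r2=0xe8, sp=0xac
epilogue: pop r1=0x25, sp=0xad
r1 is callee-saved -> restored

REG = 0x25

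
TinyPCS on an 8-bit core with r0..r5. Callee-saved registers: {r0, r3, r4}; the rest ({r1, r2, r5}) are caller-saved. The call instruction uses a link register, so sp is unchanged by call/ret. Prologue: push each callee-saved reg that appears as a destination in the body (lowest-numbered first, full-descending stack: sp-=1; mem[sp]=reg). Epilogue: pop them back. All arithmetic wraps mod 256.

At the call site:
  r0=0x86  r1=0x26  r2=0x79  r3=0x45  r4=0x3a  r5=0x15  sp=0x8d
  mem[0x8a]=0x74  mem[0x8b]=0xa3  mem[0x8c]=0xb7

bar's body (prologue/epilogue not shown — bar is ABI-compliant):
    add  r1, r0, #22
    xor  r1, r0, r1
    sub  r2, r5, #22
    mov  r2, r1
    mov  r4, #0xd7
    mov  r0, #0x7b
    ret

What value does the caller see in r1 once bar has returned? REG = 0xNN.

REG = 0x1a

prologue: push r0 -> mem[0x8c]=0x86, sp=0x8c
prologue: push r4 -> mem[0x8b]=0x3a, sp=0x8b
body[0] add  r1, r0, #22 -> r1=0x9c
body[1] xor  r1, r0, r1 -> r1=0x1a
body[2] sub  r2, r5, #22 -> r2=0xff
body[3] mov  r2, r1 -> r2=0x1a
body[4] mov  r4, #0xd7 -> r4=0xd7
body[5] mov  r0, #0x7b -> r0=0x7b
epilogue: pop r4=0x3a, sp=0x8c
epilogue: pop r0=0x86, sp=0x8d
r1 is caller-saved -> body value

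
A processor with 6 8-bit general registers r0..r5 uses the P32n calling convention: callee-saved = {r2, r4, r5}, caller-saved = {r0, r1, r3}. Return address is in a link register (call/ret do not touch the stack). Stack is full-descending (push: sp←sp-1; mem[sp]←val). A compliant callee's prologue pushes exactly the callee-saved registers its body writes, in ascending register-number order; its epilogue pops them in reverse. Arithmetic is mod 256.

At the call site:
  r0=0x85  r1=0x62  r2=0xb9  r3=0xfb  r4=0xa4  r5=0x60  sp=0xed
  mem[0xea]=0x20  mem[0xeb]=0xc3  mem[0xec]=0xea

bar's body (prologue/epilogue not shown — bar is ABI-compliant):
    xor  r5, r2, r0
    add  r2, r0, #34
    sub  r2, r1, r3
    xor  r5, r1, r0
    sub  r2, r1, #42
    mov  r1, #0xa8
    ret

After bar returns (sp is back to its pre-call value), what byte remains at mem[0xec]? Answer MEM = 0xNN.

prologue: push r2 -> mem[0xec]=0xb9, sp=0xec
prologue: push r5 -> mem[0xeb]=0x60, sp=0xeb
body[0] xor  r5, r2, r0 -> r5=0x3c
body[1] add  r2, r0, #34 -> r2=0xa7
body[2] sub  r2, r1, r3 -> r2=0x67
body[3] xor  r5, r1, r0 -> r5=0xe7
body[4] sub  r2, r1, #42 -> r2=0x38
body[5] mov  r1, #0xa8 -> r1=0xa8
epilogue: pop r5=0x60, sp=0xec
epilogue: pop r2=0xb9, sp=0xed
prologue pushed ['r2', 'r5'] at ['0xec', '0xeb']

MEM = 0xb9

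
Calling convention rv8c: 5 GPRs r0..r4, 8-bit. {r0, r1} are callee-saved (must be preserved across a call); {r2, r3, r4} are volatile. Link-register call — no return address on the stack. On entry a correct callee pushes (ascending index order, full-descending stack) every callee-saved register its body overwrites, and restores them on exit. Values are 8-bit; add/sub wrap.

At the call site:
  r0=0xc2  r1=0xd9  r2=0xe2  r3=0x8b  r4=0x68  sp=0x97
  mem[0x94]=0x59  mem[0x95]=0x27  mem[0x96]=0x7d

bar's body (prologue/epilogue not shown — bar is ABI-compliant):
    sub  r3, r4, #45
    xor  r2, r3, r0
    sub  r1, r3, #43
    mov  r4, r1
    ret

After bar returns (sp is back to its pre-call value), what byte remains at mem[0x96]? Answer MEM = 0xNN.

MEM = 0xd9

prologue: push r1 -> mem[0x96]=0xd9, sp=0x96
body[0] sub  r3, r4, #45 -> r3=0x3b
body[1] xor  r2, r3, r0 -> r2=0xf9
body[2] sub  r1, r3, #43 -> r1=0x10
body[3] mov  r4, r1 -> r4=0x10
epilogue: pop r1=0xd9, sp=0x97
prologue pushed ['r1'] at ['0x96']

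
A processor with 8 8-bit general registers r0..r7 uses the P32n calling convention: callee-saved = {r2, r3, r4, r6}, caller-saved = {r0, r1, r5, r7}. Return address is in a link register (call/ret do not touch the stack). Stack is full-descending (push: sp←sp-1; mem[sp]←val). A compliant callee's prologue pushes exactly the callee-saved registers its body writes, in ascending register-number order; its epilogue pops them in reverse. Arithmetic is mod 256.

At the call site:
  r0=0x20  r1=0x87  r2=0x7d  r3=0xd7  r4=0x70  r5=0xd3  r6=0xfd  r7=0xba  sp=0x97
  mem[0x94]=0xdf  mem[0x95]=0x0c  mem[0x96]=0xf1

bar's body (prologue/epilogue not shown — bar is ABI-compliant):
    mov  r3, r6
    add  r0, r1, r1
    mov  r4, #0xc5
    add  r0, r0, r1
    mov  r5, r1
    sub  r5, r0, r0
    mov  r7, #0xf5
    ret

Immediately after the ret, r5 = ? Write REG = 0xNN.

prologue: push r3 → mem[0x96]=0xd7, sp=0x96
prologue: push r4 → mem[0x95]=0x70, sp=0x95
body[0] mov  r3, r6 → r3=0xfd
body[1] add  r0, r1, r1 → r0=0x0e
body[2] mov  r4, #0xc5 → r4=0xc5
body[3] add  r0, r0, r1 → r0=0x95
body[4] mov  r5, r1 → r5=0x87
body[5] sub  r5, r0, r0 → r5=0x00
body[6] mov  r7, #0xf5 → r7=0xf5
epilogue: pop r4=0x70, sp=0x96
epilogue: pop r3=0xd7, sp=0x97
r5 is caller-saved → body value

REG = 0x00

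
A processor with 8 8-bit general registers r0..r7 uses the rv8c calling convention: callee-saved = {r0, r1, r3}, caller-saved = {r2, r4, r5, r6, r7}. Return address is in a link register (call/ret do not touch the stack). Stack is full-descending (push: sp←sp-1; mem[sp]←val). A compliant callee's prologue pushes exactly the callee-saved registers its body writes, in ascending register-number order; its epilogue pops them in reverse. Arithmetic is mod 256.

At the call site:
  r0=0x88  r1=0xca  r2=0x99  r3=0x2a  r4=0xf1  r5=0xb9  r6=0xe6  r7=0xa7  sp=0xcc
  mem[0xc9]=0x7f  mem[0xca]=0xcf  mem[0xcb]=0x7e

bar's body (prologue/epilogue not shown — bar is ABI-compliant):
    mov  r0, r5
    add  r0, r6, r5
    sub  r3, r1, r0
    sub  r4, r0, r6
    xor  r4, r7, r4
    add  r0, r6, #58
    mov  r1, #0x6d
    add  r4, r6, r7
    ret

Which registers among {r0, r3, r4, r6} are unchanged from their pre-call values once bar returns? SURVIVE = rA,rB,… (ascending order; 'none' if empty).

SURVIVE = r0,r3,r6

prologue: push r0 -> mem[0xcb]=0x88, sp=0xcb
prologue: push r1 -> mem[0xca]=0xca, sp=0xca
prologue: push r3 -> mem[0xc9]=0x2a, sp=0xc9
body[0] mov  r0, r5 -> r0=0xb9
body[1] add  r0, r6, r5 -> r0=0x9f
body[2] sub  r3, r1, r0 -> r3=0x2b
body[3] sub  r4, r0, r6 -> r4=0xb9
body[4] xor  r4, r7, r4 -> r4=0x1e
body[5] add  r0, r6, #58 -> r0=0x20
body[6] mov  r1, #0x6d -> r1=0x6d
body[7] add  r4, r6, r7 -> r4=0x8d
epilogue: pop r3=0x2a, sp=0xca
epilogue: pop r1=0xca, sp=0xcb
epilogue: pop r0=0x88, sp=0xcc
r0: callee-saved, written=True
r3: callee-saved, written=True
r4: caller-saved, written=True
r6: caller-saved, written=False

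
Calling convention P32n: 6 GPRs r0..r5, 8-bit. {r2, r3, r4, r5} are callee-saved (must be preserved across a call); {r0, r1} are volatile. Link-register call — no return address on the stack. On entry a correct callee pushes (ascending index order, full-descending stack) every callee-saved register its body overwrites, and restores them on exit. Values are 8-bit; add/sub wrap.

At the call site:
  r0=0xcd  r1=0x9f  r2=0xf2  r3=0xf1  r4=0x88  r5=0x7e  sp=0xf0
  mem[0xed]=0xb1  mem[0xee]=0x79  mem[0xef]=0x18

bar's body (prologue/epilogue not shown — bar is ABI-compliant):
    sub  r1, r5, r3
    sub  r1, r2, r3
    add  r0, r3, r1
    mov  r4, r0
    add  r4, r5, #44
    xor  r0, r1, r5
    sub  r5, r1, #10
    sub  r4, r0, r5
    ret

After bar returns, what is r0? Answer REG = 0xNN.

REG = 0x7f

prologue: push r4 → mem[0xef]=0x88, sp=0xef
prologue: push r5 → mem[0xee]=0x7e, sp=0xee
body[0] sub  r1, r5, r3 → r1=0x8d
body[1] sub  r1, r2, r3 → r1=0x01
body[2] add  r0, r3, r1 → r0=0xf2
body[3] mov  r4, r0 → r4=0xf2
body[4] add  r4, r5, #44 → r4=0xaa
body[5] xor  r0, r1, r5 → r0=0x7f
body[6] sub  r5, r1, #10 → r5=0xf7
body[7] sub  r4, r0, r5 → r4=0x88
epilogue: pop r5=0x7e, sp=0xef
epilogue: pop r4=0x88, sp=0xf0
r0 is caller-saved → body value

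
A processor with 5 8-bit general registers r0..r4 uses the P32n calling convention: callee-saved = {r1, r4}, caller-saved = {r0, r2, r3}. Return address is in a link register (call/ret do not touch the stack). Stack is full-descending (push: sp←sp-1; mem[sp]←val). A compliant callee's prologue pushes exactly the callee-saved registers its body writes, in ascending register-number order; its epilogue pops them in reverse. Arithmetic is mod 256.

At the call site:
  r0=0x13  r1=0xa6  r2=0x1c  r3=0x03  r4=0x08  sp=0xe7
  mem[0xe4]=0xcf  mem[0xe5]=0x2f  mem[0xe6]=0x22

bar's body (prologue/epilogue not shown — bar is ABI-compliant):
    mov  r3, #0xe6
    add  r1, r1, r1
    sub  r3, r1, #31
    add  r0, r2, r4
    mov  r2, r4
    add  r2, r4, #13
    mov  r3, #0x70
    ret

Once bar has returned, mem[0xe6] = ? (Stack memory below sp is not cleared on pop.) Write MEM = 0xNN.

prologue: push r1 -> mem[0xe6]=0xa6, sp=0xe6
body[0] mov  r3, #0xe6 -> r3=0xe6
body[1] add  r1, r1, r1 -> r1=0x4c
body[2] sub  r3, r1, #31 -> r3=0x2d
body[3] add  r0, r2, r4 -> r0=0x24
body[4] mov  r2, r4 -> r2=0x08
body[5] add  r2, r4, #13 -> r2=0x15
body[6] mov  r3, #0x70 -> r3=0x70
epilogue: pop r1=0xa6, sp=0xe7
prologue pushed ['r1'] at ['0xe6']

MEM = 0xa6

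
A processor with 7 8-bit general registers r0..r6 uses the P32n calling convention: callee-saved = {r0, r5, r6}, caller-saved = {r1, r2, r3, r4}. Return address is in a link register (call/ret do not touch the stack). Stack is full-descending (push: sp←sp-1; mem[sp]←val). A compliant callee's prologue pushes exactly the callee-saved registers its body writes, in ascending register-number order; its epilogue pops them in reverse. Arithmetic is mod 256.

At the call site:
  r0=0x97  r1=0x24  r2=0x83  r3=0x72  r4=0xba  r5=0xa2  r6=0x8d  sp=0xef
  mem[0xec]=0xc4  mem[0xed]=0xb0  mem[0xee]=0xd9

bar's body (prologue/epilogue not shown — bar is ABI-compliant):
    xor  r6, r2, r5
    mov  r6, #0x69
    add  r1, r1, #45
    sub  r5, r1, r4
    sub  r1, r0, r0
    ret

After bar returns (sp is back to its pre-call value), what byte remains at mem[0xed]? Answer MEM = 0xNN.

MEM = 0x8d

prologue: push r5 → mem[0xee]=0xa2, sp=0xee
prologue: push r6 → mem[0xed]=0x8d, sp=0xed
body[0] xor  r6, r2, r5 → r6=0x21
body[1] mov  r6, #0x69 → r6=0x69
body[2] add  r1, r1, #45 → r1=0x51
body[3] sub  r5, r1, r4 → r5=0x97
body[4] sub  r1, r0, r0 → r1=0x00
epilogue: pop r6=0x8d, sp=0xee
epilogue: pop r5=0xa2, sp=0xef
prologue pushed ['r5', 'r6'] at ['0xee', '0xed']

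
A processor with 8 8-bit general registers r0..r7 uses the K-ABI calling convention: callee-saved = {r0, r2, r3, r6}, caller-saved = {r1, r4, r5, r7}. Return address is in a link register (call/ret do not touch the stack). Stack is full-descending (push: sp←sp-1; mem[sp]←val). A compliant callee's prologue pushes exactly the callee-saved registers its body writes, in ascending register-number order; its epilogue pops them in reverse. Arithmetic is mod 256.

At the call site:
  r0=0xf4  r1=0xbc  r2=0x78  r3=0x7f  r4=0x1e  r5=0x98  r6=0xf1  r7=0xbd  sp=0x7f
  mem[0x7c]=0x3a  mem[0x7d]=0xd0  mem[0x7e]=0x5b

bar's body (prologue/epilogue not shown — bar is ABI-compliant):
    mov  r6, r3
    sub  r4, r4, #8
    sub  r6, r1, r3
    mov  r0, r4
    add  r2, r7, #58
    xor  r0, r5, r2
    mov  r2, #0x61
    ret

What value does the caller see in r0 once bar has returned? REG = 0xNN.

prologue: push r0 -> mem[0x7e]=0xf4, sp=0x7e
prologue: push r2 -> mem[0x7d]=0x78, sp=0x7d
prologue: push r6 -> mem[0x7c]=0xf1, sp=0x7c
body[0] mov  r6, r3 -> r6=0x7f
body[1] sub  r4, r4, #8 -> r4=0x16
body[2] sub  r6, r1, r3 -> r6=0x3d
body[3] mov  r0, r4 -> r0=0x16
body[4] add  r2, r7, #58 -> r2=0xf7
body[5] xor  r0, r5, r2 -> r0=0x6f
body[6] mov  r2, #0x61 -> r2=0x61
epilogue: pop r6=0xf1, sp=0x7d
epilogue: pop r2=0x78, sp=0x7e
epilogue: pop r0=0xf4, sp=0x7f
r0 is callee-saved -> restored

REG = 0xf4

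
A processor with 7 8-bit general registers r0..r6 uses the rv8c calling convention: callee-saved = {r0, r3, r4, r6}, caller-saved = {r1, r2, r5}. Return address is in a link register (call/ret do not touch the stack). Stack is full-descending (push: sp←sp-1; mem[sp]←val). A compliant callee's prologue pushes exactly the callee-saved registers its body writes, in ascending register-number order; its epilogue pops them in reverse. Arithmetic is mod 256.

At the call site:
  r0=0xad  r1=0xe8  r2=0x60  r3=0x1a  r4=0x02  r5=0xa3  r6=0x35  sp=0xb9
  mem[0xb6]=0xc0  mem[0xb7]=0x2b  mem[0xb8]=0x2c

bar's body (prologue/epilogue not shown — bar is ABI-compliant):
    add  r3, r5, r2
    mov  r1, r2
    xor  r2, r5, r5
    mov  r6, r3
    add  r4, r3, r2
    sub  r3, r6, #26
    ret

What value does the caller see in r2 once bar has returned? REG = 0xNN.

REG = 0x00

prologue: push r3 -> mem[0xb8]=0x1a, sp=0xb8
prologue: push r4 -> mem[0xb7]=0x02, sp=0xb7
prologue: push r6 -> mem[0xb6]=0x35, sp=0xb6
body[0] add  r3, r5, r2 -> r3=0x03
body[1] mov  r1, r2 -> r1=0x60
body[2] xor  r2, r5, r5 -> r2=0x00
body[3] mov  r6, r3 -> r6=0x03
body[4] add  r4, r3, r2 -> r4=0x03
body[5] sub  r3, r6, #26 -> r3=0xe9
epilogue: pop r6=0x35, sp=0xb7
epilogue: pop r4=0x02, sp=0xb8
epilogue: pop r3=0x1a, sp=0xb9
r2 is caller-saved -> body value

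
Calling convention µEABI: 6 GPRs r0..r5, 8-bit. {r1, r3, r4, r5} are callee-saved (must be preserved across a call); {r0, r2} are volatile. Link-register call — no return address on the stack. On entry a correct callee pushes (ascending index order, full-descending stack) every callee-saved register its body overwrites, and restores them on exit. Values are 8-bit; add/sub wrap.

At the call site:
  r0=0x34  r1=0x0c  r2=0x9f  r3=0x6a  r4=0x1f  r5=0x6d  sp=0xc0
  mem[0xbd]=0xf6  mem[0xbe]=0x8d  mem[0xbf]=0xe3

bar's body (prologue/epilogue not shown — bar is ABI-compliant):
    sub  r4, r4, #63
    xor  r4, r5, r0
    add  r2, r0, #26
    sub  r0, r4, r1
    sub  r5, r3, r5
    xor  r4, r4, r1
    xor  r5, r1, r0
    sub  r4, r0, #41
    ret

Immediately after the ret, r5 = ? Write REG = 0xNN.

prologue: push r4 → mem[0xbf]=0x1f, sp=0xbf
prologue: push r5 → mem[0xbe]=0x6d, sp=0xbe
body[0] sub  r4, r4, #63 → r4=0xe0
body[1] xor  r4, r5, r0 → r4=0x59
body[2] add  r2, r0, #26 → r2=0x4e
body[3] sub  r0, r4, r1 → r0=0x4d
body[4] sub  r5, r3, r5 → r5=0xfd
body[5] xor  r4, r4, r1 → r4=0x55
body[6] xor  r5, r1, r0 → r5=0x41
body[7] sub  r4, r0, #41 → r4=0x24
epilogue: pop r5=0x6d, sp=0xbf
epilogue: pop r4=0x1f, sp=0xc0
r5 is callee-saved → restored

REG = 0x6d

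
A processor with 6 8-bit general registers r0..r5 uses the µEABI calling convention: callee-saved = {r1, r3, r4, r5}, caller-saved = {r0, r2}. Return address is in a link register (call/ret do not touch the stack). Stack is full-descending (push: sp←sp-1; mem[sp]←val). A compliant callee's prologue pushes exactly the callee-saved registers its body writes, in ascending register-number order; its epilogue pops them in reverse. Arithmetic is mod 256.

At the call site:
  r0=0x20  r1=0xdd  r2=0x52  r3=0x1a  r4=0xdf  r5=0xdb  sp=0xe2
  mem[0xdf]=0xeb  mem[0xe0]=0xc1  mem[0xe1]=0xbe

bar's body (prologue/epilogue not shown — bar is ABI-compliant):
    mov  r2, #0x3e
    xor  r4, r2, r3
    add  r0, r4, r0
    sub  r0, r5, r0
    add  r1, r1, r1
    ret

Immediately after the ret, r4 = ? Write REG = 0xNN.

prologue: push r1 → mem[0xe1]=0xdd, sp=0xe1
prologue: push r4 → mem[0xe0]=0xdf, sp=0xe0
body[0] mov  r2, #0x3e → r2=0x3e
body[1] xor  r4, r2, r3 → r4=0x24
body[2] add  r0, r4, r0 → r0=0x44
body[3] sub  r0, r5, r0 → r0=0x97
body[4] add  r1, r1, r1 → r1=0xba
epilogue: pop r4=0xdf, sp=0xe1
epilogue: pop r1=0xdd, sp=0xe2
r4 is callee-saved → restored

REG = 0xdf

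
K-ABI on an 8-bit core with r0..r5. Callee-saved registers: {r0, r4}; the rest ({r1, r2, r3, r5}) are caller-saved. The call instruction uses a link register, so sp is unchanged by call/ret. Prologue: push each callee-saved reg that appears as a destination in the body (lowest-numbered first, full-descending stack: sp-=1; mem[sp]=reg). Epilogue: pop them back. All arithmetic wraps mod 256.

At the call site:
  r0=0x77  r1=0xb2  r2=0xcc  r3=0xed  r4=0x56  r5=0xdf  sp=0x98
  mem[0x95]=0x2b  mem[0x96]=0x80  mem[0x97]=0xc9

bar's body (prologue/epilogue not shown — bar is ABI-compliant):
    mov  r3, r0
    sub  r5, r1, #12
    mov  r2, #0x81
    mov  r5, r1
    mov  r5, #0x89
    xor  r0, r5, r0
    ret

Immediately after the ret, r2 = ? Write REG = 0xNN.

prologue: push r0 -> mem[0x97]=0x77, sp=0x97
body[0] mov  r3, r0 -> r3=0x77
body[1] sub  r5, r1, #12 -> r5=0xa6
body[2] mov  r2, #0x81 -> r2=0x81
body[3] mov  r5, r1 -> r5=0xb2
body[4] mov  r5, #0x89 -> r5=0x89
body[5] xor  r0, r5, r0 -> r0=0xfe
epilogue: pop r0=0x77, sp=0x98
r2 is caller-saved -> body value

REG = 0x81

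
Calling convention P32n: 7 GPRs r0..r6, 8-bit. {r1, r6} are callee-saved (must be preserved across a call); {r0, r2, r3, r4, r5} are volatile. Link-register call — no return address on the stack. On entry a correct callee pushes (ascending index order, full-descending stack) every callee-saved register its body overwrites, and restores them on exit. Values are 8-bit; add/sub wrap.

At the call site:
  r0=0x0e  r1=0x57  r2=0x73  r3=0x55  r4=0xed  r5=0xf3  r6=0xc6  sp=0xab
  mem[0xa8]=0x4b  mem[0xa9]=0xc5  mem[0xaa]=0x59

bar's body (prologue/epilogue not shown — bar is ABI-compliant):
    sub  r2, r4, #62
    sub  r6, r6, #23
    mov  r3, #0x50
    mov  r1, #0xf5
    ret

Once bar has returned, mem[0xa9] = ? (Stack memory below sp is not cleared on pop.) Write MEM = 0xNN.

MEM = 0xc6

prologue: push r1 -> mem[0xaa]=0x57, sp=0xaa
prologue: push r6 -> mem[0xa9]=0xc6, sp=0xa9
body[0] sub  r2, r4, #62 -> r2=0xaf
body[1] sub  r6, r6, #23 -> r6=0xaf
body[2] mov  r3, #0x50 -> r3=0x50
body[3] mov  r1, #0xf5 -> r1=0xf5
epilogue: pop r6=0xc6, sp=0xaa
epilogue: pop r1=0x57, sp=0xab
prologue pushed ['r1', 'r6'] at ['0xaa', '0xa9']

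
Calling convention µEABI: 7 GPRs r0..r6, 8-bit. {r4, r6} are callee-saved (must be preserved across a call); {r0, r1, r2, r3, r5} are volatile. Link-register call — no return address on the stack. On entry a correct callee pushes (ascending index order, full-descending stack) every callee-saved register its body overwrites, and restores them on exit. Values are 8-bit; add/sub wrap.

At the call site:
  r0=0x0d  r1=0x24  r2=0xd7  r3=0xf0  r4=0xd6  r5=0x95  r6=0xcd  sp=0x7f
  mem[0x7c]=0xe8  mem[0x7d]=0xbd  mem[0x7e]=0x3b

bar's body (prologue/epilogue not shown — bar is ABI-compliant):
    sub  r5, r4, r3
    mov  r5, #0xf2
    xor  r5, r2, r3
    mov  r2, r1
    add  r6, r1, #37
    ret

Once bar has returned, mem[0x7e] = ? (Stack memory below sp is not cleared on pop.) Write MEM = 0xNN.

prologue: push r6 -> mem[0x7e]=0xcd, sp=0x7e
body[0] sub  r5, r4, r3 -> r5=0xe6
body[1] mov  r5, #0xf2 -> r5=0xf2
body[2] xor  r5, r2, r3 -> r5=0x27
body[3] mov  r2, r1 -> r2=0x24
body[4] add  r6, r1, #37 -> r6=0x49
epilogue: pop r6=0xcd, sp=0x7f
prologue pushed ['r6'] at ['0x7e']

MEM = 0xcd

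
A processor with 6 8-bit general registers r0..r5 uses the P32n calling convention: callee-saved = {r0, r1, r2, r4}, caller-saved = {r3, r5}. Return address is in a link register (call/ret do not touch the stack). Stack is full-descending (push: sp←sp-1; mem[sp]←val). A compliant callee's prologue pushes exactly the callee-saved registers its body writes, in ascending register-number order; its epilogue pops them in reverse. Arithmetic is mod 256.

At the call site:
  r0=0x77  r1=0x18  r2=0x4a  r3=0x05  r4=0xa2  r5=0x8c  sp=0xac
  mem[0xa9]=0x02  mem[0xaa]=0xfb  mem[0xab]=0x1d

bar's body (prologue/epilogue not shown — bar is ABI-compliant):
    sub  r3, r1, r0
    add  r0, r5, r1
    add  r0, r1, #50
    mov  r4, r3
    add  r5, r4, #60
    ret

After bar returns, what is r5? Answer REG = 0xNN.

prologue: push r0 -> mem[0xab]=0x77, sp=0xab
prologue: push r4 -> mem[0xaa]=0xa2, sp=0xaa
body[0] sub  r3, r1, r0 -> r3=0xa1
body[1] add  r0, r5, r1 -> r0=0xa4
body[2] add  r0, r1, #50 -> r0=0x4a
body[3] mov  r4, r3 -> r4=0xa1
body[4] add  r5, r4, #60 -> r5=0xdd
epilogue: pop r4=0xa2, sp=0xab
epilogue: pop r0=0x77, sp=0xac
r5 is caller-saved -> body value

REG = 0xdd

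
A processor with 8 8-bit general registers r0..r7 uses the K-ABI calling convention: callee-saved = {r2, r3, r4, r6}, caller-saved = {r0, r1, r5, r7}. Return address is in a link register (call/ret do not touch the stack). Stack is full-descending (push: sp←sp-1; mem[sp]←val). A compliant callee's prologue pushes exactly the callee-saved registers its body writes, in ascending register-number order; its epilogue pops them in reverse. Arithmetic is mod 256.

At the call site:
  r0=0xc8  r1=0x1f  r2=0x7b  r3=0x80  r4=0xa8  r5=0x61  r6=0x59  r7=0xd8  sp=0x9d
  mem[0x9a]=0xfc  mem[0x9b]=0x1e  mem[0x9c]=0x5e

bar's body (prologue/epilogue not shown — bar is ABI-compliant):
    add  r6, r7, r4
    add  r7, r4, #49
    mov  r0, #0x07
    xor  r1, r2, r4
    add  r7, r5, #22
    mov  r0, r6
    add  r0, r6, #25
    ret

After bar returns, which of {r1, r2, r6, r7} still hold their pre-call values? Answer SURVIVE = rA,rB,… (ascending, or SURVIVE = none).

SURVIVE = r2,r6

prologue: push r6 → mem[0x9c]=0x59, sp=0x9c
body[0] add  r6, r7, r4 → r6=0x80
body[1] add  r7, r4, #49 → r7=0xd9
body[2] mov  r0, #0x07 → r0=0x07
body[3] xor  r1, r2, r4 → r1=0xd3
body[4] add  r7, r5, #22 → r7=0x77
body[5] mov  r0, r6 → r0=0x80
body[6] add  r0, r6, #25 → r0=0x99
epilogue: pop r6=0x59, sp=0x9d
r1: caller-saved, written=True
r2: callee-saved, written=False
r6: callee-saved, written=True
r7: caller-saved, written=True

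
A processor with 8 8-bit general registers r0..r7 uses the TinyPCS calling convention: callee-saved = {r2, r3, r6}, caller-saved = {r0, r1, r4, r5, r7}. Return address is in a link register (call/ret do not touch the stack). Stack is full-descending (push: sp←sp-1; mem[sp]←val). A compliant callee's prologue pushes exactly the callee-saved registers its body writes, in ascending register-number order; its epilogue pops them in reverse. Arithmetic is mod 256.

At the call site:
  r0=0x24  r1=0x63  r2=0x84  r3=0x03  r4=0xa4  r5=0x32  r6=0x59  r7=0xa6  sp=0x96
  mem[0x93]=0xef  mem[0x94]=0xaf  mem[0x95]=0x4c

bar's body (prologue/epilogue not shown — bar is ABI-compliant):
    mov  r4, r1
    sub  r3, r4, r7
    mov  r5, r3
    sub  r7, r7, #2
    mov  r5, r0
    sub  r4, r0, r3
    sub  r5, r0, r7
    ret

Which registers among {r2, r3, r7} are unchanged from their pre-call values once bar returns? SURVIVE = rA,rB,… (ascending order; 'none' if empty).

SURVIVE = r2,r3

prologue: push r3 -> mem[0x95]=0x03, sp=0x95
body[0] mov  r4, r1 -> r4=0x63
body[1] sub  r3, r4, r7 -> r3=0xbd
body[2] mov  r5, r3 -> r5=0xbd
body[3] sub  r7, r7, #2 -> r7=0xa4
body[4] mov  r5, r0 -> r5=0x24
body[5] sub  r4, r0, r3 -> r4=0x67
body[6] sub  r5, r0, r7 -> r5=0x80
epilogue: pop r3=0x03, sp=0x96
r2: callee-saved, written=False
r3: callee-saved, written=True
r7: caller-saved, written=True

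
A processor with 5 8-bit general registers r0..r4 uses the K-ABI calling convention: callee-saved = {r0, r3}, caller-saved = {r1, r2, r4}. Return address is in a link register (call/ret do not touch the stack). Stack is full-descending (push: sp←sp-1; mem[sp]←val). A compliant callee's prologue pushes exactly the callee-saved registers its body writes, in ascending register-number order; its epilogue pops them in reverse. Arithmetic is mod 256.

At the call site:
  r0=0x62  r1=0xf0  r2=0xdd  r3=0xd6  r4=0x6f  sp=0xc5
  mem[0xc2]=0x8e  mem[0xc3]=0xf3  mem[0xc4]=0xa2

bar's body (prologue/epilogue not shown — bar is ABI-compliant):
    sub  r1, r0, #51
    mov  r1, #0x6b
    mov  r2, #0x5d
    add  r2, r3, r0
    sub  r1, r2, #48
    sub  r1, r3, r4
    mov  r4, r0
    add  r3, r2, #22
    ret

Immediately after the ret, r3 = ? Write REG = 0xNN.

prologue: push r3 → mem[0xc4]=0xd6, sp=0xc4
body[0] sub  r1, r0, #51 → r1=0x2f
body[1] mov  r1, #0x6b → r1=0x6b
body[2] mov  r2, #0x5d → r2=0x5d
body[3] add  r2, r3, r0 → r2=0x38
body[4] sub  r1, r2, #48 → r1=0x08
body[5] sub  r1, r3, r4 → r1=0x67
body[6] mov  r4, r0 → r4=0x62
body[7] add  r3, r2, #22 → r3=0x4e
epilogue: pop r3=0xd6, sp=0xc5
r3 is callee-saved → restored

REG = 0xd6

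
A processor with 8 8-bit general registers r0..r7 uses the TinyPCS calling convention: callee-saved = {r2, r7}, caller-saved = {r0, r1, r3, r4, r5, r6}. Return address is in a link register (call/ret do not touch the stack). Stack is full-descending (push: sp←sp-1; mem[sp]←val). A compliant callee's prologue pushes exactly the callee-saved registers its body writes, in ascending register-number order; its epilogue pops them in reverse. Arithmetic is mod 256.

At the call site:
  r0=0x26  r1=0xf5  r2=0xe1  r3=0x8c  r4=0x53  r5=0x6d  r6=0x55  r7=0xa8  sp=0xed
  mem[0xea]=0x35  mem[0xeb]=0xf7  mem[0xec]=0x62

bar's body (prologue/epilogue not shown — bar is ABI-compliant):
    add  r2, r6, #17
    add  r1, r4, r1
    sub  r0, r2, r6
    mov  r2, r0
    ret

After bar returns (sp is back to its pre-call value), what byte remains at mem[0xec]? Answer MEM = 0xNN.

prologue: push r2 → mem[0xec]=0xe1, sp=0xec
body[0] add  r2, r6, #17 → r2=0x66
body[1] add  r1, r4, r1 → r1=0x48
body[2] sub  r0, r2, r6 → r0=0x11
body[3] mov  r2, r0 → r2=0x11
epilogue: pop r2=0xe1, sp=0xed
prologue pushed ['r2'] at ['0xec']

MEM = 0xe1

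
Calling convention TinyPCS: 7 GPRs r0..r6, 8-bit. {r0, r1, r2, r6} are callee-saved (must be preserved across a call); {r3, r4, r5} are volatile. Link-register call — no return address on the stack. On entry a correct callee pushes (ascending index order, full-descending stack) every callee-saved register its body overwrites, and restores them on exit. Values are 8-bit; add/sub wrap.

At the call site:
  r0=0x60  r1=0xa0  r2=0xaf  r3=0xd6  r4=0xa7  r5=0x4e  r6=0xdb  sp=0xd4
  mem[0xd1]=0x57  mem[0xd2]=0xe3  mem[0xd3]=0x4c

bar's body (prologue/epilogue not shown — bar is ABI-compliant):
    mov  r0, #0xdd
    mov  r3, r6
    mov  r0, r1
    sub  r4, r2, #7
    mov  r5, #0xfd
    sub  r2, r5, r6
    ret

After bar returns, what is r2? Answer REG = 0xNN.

REG = 0xaf

prologue: push r0 -> mem[0xd3]=0x60, sp=0xd3
prologue: push r2 -> mem[0xd2]=0xaf, sp=0xd2
body[0] mov  r0, #0xdd -> r0=0xdd
body[1] mov  r3, r6 -> r3=0xdb
body[2] mov  r0, r1 -> r0=0xa0
body[3] sub  r4, r2, #7 -> r4=0xa8
body[4] mov  r5, #0xfd -> r5=0xfd
body[5] sub  r2, r5, r6 -> r2=0x22
epilogue: pop r2=0xaf, sp=0xd3
epilogue: pop r0=0x60, sp=0xd4
r2 is callee-saved -> restored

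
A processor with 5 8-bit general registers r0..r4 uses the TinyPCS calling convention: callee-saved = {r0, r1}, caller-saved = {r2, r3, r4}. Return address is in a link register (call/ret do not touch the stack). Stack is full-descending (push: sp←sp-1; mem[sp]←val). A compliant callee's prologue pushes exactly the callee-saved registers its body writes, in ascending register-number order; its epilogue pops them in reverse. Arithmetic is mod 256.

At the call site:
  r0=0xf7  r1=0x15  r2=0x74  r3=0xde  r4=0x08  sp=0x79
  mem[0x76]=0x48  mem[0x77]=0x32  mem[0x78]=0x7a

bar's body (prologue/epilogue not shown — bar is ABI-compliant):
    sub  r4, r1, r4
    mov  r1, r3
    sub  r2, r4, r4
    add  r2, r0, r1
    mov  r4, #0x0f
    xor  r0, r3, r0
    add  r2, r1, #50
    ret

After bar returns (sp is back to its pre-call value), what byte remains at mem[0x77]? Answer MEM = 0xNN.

MEM = 0x15

prologue: push r0 -> mem[0x78]=0xf7, sp=0x78
prologue: push r1 -> mem[0x77]=0x15, sp=0x77
body[0] sub  r4, r1, r4 -> r4=0x0d
body[1] mov  r1, r3 -> r1=0xde
body[2] sub  r2, r4, r4 -> r2=0x00
body[3] add  r2, r0, r1 -> r2=0xd5
body[4] mov  r4, #0x0f -> r4=0x0f
body[5] xor  r0, r3, r0 -> r0=0x29
body[6] add  r2, r1, #50 -> r2=0x10
epilogue: pop r1=0x15, sp=0x78
epilogue: pop r0=0xf7, sp=0x79
prologue pushed ['r0', 'r1'] at ['0x78', '0x77']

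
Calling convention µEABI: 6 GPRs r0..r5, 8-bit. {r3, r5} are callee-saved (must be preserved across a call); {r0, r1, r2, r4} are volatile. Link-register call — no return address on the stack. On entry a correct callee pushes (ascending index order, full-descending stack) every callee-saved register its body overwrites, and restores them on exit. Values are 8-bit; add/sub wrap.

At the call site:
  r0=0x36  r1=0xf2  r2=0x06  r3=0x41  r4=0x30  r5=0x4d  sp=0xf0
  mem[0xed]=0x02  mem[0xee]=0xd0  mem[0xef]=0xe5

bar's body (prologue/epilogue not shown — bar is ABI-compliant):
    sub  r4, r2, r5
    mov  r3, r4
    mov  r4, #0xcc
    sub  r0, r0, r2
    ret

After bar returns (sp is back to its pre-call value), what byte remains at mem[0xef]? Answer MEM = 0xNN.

prologue: push r3 → mem[0xef]=0x41, sp=0xef
body[0] sub  r4, r2, r5 → r4=0xb9
body[1] mov  r3, r4 → r3=0xb9
body[2] mov  r4, #0xcc → r4=0xcc
body[3] sub  r0, r0, r2 → r0=0x30
epilogue: pop r3=0x41, sp=0xf0
prologue pushed ['r3'] at ['0xef']

MEM = 0x41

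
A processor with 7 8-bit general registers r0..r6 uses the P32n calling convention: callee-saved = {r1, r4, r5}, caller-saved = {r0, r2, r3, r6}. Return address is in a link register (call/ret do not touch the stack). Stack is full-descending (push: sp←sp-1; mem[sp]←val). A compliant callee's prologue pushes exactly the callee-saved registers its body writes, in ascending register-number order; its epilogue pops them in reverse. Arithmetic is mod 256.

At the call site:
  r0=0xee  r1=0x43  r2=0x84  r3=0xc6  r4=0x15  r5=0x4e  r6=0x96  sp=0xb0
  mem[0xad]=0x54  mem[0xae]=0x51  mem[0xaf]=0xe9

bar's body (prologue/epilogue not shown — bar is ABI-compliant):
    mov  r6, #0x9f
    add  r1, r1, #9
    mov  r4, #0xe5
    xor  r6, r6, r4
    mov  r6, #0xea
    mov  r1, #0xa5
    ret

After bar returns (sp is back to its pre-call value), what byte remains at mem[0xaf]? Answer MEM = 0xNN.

prologue: push r1 -> mem[0xaf]=0x43, sp=0xaf
prologue: push r4 -> mem[0xae]=0x15, sp=0xae
body[0] mov  r6, #0x9f -> r6=0x9f
body[1] add  r1, r1, #9 -> r1=0x4c
body[2] mov  r4, #0xe5 -> r4=0xe5
body[3] xor  r6, r6, r4 -> r6=0x7a
body[4] mov  r6, #0xea -> r6=0xea
body[5] mov  r1, #0xa5 -> r1=0xa5
epilogue: pop r4=0x15, sp=0xaf
epilogue: pop r1=0x43, sp=0xb0
prologue pushed ['r1', 'r4'] at ['0xaf', '0xae']

MEM = 0x43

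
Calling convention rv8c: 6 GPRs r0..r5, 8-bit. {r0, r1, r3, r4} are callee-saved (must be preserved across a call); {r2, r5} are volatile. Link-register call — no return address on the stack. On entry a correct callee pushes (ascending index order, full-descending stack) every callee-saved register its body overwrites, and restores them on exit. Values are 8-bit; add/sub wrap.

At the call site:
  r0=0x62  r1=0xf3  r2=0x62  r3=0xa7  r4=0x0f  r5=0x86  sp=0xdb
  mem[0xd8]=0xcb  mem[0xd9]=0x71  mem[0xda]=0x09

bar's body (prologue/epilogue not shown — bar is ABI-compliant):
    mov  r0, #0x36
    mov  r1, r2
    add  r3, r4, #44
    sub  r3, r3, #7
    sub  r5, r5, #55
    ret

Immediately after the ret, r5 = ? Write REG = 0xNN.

prologue: push r0 → mem[0xda]=0x62, sp=0xda
prologue: push r1 → mem[0xd9]=0xf3, sp=0xd9
prologue: push r3 → mem[0xd8]=0xa7, sp=0xd8
body[0] mov  r0, #0x36 → r0=0x36
body[1] mov  r1, r2 → r1=0x62
body[2] add  r3, r4, #44 → r3=0x3b
body[3] sub  r3, r3, #7 → r3=0x34
body[4] sub  r5, r5, #55 → r5=0x4f
epilogue: pop r3=0xa7, sp=0xd9
epilogue: pop r1=0xf3, sp=0xda
epilogue: pop r0=0x62, sp=0xdb
r5 is caller-saved → body value

REG = 0x4f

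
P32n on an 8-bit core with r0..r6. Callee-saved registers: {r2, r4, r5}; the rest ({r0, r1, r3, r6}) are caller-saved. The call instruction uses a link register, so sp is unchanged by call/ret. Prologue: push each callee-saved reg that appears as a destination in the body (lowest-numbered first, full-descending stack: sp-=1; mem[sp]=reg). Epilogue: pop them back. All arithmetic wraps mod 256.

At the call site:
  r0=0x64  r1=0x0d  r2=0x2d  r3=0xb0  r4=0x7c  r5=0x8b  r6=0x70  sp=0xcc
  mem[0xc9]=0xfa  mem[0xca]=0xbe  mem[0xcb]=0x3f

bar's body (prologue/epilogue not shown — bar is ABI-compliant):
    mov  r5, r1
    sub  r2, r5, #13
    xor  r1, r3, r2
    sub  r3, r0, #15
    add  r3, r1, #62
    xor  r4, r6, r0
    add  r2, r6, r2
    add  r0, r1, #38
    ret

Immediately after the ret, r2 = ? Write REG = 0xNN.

REG = 0x2d

prologue: push r2 -> mem[0xcb]=0x2d, sp=0xcb
prologue: push r4 -> mem[0xca]=0x7c, sp=0xca
prologue: push r5 -> mem[0xc9]=0x8b, sp=0xc9
body[0] mov  r5, r1 -> r5=0x0d
body[1] sub  r2, r5, #13 -> r2=0x00
body[2] xor  r1, r3, r2 -> r1=0xb0
body[3] sub  r3, r0, #15 -> r3=0x55
body[4] add  r3, r1, #62 -> r3=0xee
body[5] xor  r4, r6, r0 -> r4=0x14
body[6] add  r2, r6, r2 -> r2=0x70
body[7] add  r0, r1, #38 -> r0=0xd6
epilogue: pop r5=0x8b, sp=0xca
epilogue: pop r4=0x7c, sp=0xcb
epilogue: pop r2=0x2d, sp=0xcc
r2 is callee-saved -> restored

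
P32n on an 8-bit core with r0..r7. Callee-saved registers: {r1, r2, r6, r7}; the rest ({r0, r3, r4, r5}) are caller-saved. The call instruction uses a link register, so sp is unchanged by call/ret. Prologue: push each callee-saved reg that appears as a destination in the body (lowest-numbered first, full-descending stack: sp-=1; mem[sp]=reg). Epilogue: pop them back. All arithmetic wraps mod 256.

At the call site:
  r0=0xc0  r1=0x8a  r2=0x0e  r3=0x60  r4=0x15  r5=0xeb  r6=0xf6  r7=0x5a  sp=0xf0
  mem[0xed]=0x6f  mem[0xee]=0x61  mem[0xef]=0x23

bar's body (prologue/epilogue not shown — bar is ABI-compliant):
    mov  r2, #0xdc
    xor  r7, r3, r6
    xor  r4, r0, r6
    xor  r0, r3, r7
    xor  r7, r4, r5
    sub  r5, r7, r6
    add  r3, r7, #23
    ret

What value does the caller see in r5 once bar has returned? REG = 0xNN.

REG = 0xe7

prologue: push r2 → mem[0xef]=0x0e, sp=0xef
prologue: push r7 → mem[0xee]=0x5a, sp=0xee
body[0] mov  r2, #0xdc → r2=0xdc
body[1] xor  r7, r3, r6 → r7=0x96
body[2] xor  r4, r0, r6 → r4=0x36
body[3] xor  r0, r3, r7 → r0=0xf6
body[4] xor  r7, r4, r5 → r7=0xdd
body[5] sub  r5, r7, r6 → r5=0xe7
body[6] add  r3, r7, #23 → r3=0xf4
epilogue: pop r7=0x5a, sp=0xef
epilogue: pop r2=0x0e, sp=0xf0
r5 is caller-saved → body value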